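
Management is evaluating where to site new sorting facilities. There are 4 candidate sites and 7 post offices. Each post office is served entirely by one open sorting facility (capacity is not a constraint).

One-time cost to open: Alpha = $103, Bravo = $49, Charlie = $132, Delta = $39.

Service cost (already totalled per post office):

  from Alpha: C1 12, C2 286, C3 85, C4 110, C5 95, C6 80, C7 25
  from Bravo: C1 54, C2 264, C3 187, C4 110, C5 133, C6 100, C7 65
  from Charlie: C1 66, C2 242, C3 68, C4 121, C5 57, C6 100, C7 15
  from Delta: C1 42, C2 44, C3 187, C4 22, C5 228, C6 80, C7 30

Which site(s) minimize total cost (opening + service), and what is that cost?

For any fixed open set, each post office goes to its cheapest open site; total = fixed + service.
{Charlie, Delta}: C1→Delta 42, C2→Delta 44, C3→Charlie 68, C4→Delta 22, C5→Charlie 57, C6→Delta 80, C7→Charlie 15. Service 328; fixed 171; total 499.
{Alpha, Delta}: service 363 + fixed 142 = 505
{Bravo, Charlie, Delta}: C1→Delta 42, C2→Delta 44, C3→Charlie 68, C4→Delta 22, C5→Charlie 57, C6→Delta 80, C7→Charlie 15. Service 328; fixed 220; total 548.
{Alpha, Bravo, Charlie, Delta}: C1→Alpha 12, C2→Delta 44, C3→Charlie 68, C4→Delta 22, C5→Charlie 57, C6→Alpha 80, C7→Charlie 15. Service 298; fixed 323; total 621.
(All 15 nonempty subsets were checked; Charlie and Delta is lowest.)

Open Charlie and Delta; minimum total cost 499.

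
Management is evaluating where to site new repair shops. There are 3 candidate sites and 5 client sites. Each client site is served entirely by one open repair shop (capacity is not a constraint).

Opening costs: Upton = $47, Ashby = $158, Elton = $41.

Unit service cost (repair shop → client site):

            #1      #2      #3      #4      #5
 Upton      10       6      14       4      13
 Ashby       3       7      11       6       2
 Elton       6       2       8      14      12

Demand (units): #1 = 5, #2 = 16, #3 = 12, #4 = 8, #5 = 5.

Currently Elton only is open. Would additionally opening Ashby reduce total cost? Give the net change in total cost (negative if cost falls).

No — net change +29 (cost rises by 29).

Current service cost with {Elton}: 330.
Adding Ashby: each client site re-picks its cheapest; new service cost 201, saving 129.
Extra fixed cost: 158. Net change = 158 − 129 = 29.
(Totals: 371 → 400.)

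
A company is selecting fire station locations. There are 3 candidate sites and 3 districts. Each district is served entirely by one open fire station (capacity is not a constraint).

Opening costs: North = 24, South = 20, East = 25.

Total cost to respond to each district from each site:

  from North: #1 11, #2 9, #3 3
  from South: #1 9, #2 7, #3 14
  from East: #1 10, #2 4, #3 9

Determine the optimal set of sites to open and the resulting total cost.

For any fixed open set, each district goes to its cheapest open site; total = fixed + service.
{North}: #1→North 11, #2→North 9, #3→North 3. Service 23; fixed 24; total 47.
{East}: #1→East 10, #2→East 4, #3→East 9. Service 23; fixed 25; total 48.
{South}: service 30 + fixed 20 = 50
{North, South, East}: service 16 + fixed 69 = 85
No other subset beats 47.

Open North only; minimum total cost 47.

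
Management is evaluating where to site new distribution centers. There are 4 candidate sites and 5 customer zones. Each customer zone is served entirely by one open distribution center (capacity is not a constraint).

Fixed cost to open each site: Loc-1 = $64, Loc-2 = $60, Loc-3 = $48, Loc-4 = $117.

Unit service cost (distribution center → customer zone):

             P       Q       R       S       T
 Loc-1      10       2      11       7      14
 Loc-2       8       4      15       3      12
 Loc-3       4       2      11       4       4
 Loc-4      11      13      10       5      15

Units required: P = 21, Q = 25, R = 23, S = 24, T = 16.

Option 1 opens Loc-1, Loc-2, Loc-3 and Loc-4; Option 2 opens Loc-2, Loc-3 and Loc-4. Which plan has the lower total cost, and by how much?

Option 2 is cheaper by 64.

Option 1: {Loc-1, Loc-2, Loc-3, Loc-4}: P→Loc-3 4·21=84, Q→Loc-1 2·25=50, R→Loc-4 10·23=230, S→Loc-2 3·24=72, T→Loc-3 4·16=64. Service 500; fixed 289; total 789.
Option 2: {Loc-2, Loc-3, Loc-4}: P→Loc-3 4·21=84, Q→Loc-3 2·25=50, R→Loc-4 10·23=230, S→Loc-2 3·24=72, T→Loc-3 4·16=64. Service 500; fixed 225; total 725.
Difference: |789 − 725| = 64.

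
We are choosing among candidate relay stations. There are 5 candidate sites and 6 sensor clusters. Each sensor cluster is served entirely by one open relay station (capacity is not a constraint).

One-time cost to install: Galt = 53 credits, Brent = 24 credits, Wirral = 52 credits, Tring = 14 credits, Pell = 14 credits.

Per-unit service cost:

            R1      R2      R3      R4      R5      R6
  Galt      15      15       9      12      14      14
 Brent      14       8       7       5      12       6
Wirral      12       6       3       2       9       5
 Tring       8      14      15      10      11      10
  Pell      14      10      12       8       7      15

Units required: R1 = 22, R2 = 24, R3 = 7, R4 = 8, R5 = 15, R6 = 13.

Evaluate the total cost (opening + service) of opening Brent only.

Each sensor cluster is assigned to its cheapest site among the open ones.
{Brent}: R1→Brent 14·22=308, R2→Brent 8·24=192, R3→Brent 7·7=49, R4→Brent 5·8=40, R5→Brent 12·15=180, R6→Brent 6·13=78. Service 847; fixed 24; total 871.

Total cost: 871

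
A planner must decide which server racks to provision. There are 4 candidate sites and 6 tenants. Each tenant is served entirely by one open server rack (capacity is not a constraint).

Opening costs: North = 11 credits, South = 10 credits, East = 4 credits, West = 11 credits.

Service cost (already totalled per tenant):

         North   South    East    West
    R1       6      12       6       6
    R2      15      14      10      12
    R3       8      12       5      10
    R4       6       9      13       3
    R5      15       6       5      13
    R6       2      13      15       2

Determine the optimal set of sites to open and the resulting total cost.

Open East and West; minimum total cost 46.

For any fixed open set, each tenant goes to its cheapest open site; total = fixed + service.
{East, West}: R1→East 6, R2→East 10, R3→East 5, R4→West 3, R5→East 5, R6→West 2. Service 31; fixed 15; total 46.
{North, East}: service 34 + fixed 15 = 49
{South, East, West}: service 31 + fixed 25 = 56
{North, South, East, West}: R1→North 6, R2→East 10, R3→East 5, R4→West 3, R5→East 5, R6→North 2. Service 31; fixed 36; total 67.
No other subset beats 46.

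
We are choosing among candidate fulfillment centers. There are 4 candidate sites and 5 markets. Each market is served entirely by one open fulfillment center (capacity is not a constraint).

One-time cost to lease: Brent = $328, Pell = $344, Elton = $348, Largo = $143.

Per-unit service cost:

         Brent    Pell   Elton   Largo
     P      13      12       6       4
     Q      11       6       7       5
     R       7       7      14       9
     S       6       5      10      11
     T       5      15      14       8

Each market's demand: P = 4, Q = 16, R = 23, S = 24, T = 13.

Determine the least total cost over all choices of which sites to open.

For any fixed open set, each market goes to its cheapest open site; total = fixed + service.
{Largo}: P→Largo 4·4=16, Q→Largo 5·16=80, R→Largo 9·23=207, S→Largo 11·24=264, T→Largo 8·13=104. Service 671; fixed 143; total 814.
{Brent}: service 598 + fixed 328 = 926
{Brent, Largo}: service 466 + fixed 471 = 937
{Brent, Pell, Elton, Largo}: P→Largo 4·4=16, Q→Largo 5·16=80, R→Brent 7·23=161, S→Pell 5·24=120, T→Brent 5·13=65. Service 442; fixed 1163; total 1605.
No other subset beats 814.

Minimum total cost: 814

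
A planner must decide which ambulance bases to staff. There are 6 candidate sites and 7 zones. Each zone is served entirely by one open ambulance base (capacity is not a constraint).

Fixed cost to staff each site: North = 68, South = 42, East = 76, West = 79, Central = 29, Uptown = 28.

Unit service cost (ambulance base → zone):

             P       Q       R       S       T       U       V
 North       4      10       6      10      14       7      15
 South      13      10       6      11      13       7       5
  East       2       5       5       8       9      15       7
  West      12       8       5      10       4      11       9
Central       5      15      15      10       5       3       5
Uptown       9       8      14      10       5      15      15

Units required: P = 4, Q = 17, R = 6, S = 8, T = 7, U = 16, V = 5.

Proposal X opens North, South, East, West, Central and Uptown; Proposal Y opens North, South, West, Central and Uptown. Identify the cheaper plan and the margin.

Proposal X: {North, South, East, West, Central, Uptown}: P→East 2·4=8, Q→East 5·17=85, R→East 5·6=30, S→East 8·8=64, T→West 4·7=28, U→Central 3·16=48, V→South 5·5=25. Service 288; fixed 322; total 610.
Proposal Y: {North, South, West, Central, Uptown}: P→North 4·4=16, Q→West 8·17=136, R→West 5·6=30, S→North 10·8=80, T→West 4·7=28, U→Central 3·16=48, V→South 5·5=25. Service 363; fixed 246; total 609.
Difference: |610 − 609| = 1.

Proposal Y is cheaper by 1.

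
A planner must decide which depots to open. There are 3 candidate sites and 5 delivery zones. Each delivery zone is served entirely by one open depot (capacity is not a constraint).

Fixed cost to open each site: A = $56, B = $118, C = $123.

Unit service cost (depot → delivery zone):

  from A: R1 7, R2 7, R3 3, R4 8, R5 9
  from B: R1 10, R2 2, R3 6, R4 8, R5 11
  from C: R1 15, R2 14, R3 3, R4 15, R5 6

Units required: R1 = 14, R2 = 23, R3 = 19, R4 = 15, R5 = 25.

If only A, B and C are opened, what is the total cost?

Each delivery zone is assigned to its cheapest site among the open ones.
{A, B, C}: R1→A 7·14=98, R2→B 2·23=46, R3→A 3·19=57, R4→A 8·15=120, R5→C 6·25=150. Service 471; fixed 297; total 768.

Total cost: 768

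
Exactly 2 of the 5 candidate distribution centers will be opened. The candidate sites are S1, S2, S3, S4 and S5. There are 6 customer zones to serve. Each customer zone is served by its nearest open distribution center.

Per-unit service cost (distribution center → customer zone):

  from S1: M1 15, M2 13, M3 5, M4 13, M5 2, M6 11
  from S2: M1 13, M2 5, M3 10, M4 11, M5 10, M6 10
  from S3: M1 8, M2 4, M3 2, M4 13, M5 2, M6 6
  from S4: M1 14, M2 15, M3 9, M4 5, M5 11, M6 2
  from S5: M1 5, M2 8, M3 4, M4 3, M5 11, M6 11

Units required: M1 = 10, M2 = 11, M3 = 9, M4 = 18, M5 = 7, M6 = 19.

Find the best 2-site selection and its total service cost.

Choose S3 and S4; total service cost 284.

With exactly 2 open, each customer zone uses its cheapest among the chosen.
{S3, S4}: M1→S3 8·10=80, M2→S3 4·11=44, M3→S3 2·9=18, M4→S4 5·18=90, M5→S3 2·7=14, M6→S4 2·19=38. Service cost 284.
{S3, S5}: service cost 294
{S4, S5}: service cost 343
Among all 10 size-2 choices, {S3, S4} is lowest.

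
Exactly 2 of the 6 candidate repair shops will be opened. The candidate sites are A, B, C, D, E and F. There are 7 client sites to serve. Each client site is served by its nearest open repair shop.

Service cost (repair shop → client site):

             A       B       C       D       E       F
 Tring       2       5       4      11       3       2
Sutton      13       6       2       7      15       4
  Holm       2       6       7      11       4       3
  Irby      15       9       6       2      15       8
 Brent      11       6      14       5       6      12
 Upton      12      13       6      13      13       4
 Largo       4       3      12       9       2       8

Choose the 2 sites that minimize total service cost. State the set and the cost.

With exactly 2 open, each client site uses its cheapest among the chosen.
{D, F}: Tring→F 2, Sutton→F 4, Holm→F 3, Irby→D 2, Brent→D 5, Upton→F 4, Largo→F 8. Service cost 28.
{C, E}: service cost 29
{E, F}: service cost 29
Among all 15 size-2 choices, {D, F} is lowest.

Choose D and F; total service cost 28.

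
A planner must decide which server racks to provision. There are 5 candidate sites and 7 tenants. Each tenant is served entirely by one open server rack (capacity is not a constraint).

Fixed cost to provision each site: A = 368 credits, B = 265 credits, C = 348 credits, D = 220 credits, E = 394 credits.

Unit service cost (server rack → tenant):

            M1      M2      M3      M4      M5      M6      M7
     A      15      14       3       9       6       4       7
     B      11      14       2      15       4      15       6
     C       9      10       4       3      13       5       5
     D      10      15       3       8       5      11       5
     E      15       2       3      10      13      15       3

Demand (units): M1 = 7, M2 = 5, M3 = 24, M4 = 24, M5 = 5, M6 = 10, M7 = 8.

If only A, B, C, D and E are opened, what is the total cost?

Total cost: 1872

Each tenant is assigned to its cheapest site among the open ones.
{A, B, C, D, E}: M1→C 9·7=63, M2→E 2·5=10, M3→B 2·24=48, M4→C 3·24=72, M5→B 4·5=20, M6→A 4·10=40, M7→E 3·8=24. Service 277; fixed 1595; total 1872.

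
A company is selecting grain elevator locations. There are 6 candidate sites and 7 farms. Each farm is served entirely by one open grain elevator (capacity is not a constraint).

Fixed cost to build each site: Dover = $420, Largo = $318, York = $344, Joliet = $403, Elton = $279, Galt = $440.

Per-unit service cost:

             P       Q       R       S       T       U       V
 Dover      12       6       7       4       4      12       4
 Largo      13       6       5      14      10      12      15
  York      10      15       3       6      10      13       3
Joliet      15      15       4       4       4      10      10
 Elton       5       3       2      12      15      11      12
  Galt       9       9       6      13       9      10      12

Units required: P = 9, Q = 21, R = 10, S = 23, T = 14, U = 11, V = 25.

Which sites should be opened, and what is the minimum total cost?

Open Dover only; minimum total cost 1104.

For any fixed open set, each farm goes to its cheapest open site; total = fixed + service.
{Dover}: P→Dover 12·9=108, Q→Dover 6·21=126, R→Dover 7·10=70, S→Dover 4·23=92, T→Dover 4·14=56, U→Dover 12·11=132, V→Dover 4·25=100. Service 684; fixed 420; total 1104.
{Dover, Elton}: service 497 + fixed 699 = 1196
{York, Elton}: P→Elton 5·9=45, Q→Elton 3·21=63, R→Elton 2·10=20, S→York 6·23=138, T→York 10·14=140, U→Elton 11·11=121, V→York 3·25=75. Service 602; fixed 623; total 1225.
{Dover, Largo, York, Joliet, Elton, Galt}: service 461 + fixed 2204 = 2665
No other subset beats 1104.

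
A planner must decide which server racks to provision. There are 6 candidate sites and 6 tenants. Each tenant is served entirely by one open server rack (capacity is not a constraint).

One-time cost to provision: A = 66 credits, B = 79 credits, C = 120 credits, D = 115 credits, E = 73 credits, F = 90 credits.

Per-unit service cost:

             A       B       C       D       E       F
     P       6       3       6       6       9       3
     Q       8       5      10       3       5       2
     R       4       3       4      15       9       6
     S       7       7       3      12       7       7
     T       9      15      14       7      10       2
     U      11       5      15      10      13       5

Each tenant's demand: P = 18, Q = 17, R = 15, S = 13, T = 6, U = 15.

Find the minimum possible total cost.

Minimum total cost: 446

For any fixed open set, each tenant goes to its cheapest open site; total = fixed + service.
{F}: P→F 3·18=54, Q→F 2·17=34, R→F 6·15=90, S→F 7·13=91, T→F 2·6=12, U→F 5·15=75. Service 356; fixed 90; total 446.
{B, F}: service 311 + fixed 169 = 480
{A, F}: service 326 + fixed 156 = 482
{A, B, C, D, E, F}: P→B 3·18=54, Q→F 2·17=34, R→B 3·15=45, S→C 3·13=39, T→F 2·6=12, U→B 5·15=75. Service 259; fixed 543; total 802.
No other subset beats 446.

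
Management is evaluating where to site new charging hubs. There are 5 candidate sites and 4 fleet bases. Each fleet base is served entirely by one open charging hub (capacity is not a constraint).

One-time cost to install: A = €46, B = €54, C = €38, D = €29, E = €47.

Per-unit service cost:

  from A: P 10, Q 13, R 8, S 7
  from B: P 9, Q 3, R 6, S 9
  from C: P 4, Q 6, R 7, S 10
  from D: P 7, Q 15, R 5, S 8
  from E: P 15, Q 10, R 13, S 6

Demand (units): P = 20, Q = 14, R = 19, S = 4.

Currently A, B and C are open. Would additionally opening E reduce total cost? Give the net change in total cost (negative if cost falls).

No — net change +43 (cost rises by 43).

Current service cost with {A, B, C}: 264.
Adding E: each fleet base re-picks its cheapest; new service cost 260, saving 4.
Extra fixed cost: 47. Net change = 47 − 4 = 43.
(Totals: 402 → 445.)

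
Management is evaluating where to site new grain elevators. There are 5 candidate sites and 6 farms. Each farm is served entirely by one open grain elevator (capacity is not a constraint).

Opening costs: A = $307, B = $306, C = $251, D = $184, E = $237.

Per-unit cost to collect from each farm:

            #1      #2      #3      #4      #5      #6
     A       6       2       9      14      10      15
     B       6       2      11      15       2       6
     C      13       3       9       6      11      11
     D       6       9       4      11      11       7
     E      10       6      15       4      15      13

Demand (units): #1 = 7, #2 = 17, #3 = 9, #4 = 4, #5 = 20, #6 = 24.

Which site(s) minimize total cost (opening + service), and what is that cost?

For any fixed open set, each farm goes to its cheapest open site; total = fixed + service.
{B}: #1→B 6·7=42, #2→B 2·17=34, #3→B 11·9=99, #4→B 15·4=60, #5→B 2·20=40, #6→B 6·24=144. Service 419; fixed 306; total 725.
{B, D}: #1→B 6·7=42, #2→B 2·17=34, #3→D 4·9=36, #4→D 11·4=44, #5→B 2·20=40, #6→B 6·24=144. Service 340; fixed 490; total 830.
{D}: #1→D 6·7=42, #2→D 9·17=153, #3→D 4·9=36, #4→D 11·4=44, #5→D 11·20=220, #6→D 7·24=168. Service 663; fixed 184; total 847.
{A, B, C, D, E}: #1→A 6·7=42, #2→A 2·17=34, #3→D 4·9=36, #4→E 4·4=16, #5→B 2·20=40, #6→B 6·24=144. Service 312; fixed 1285; total 1597.
No other subset beats 725.

Open B only; minimum total cost 725.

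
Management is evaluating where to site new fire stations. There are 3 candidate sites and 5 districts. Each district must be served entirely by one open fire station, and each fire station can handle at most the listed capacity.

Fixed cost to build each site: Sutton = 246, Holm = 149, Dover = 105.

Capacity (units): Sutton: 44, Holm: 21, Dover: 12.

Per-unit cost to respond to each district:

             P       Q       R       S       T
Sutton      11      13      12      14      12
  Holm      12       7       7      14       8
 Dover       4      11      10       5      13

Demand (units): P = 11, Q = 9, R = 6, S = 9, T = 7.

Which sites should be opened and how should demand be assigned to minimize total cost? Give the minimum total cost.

Open {Sutton}: P→Sutton 11·11=121, Q→Sutton 13·9=117, R→Sutton 12·6=72, S→Sutton 14·9=126, T→Sutton 12·7=84.
Loads: Sutton carries 42/44. Service 520; fixed 246; total 766.
Next best feasible plan costs 790.

Minimum total cost: 766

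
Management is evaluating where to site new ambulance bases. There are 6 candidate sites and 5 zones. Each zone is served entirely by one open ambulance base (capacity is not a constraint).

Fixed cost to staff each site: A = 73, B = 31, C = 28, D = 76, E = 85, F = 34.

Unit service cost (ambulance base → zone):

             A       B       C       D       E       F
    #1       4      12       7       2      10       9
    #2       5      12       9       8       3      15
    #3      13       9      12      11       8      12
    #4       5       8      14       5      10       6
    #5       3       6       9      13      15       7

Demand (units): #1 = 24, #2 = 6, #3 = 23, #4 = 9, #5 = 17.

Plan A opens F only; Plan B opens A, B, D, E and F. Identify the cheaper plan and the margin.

Plan A: {F}: #1→F 9·24=216, #2→F 15·6=90, #3→F 12·23=276, #4→F 6·9=54, #5→F 7·17=119. Service 755; fixed 34; total 789.
Plan B: {A, B, D, E, F}: #1→D 2·24=48, #2→E 3·6=18, #3→E 8·23=184, #4→A 5·9=45, #5→A 3·17=51. Service 346; fixed 299; total 645.
Difference: |789 − 645| = 144.

Plan B is cheaper by 144.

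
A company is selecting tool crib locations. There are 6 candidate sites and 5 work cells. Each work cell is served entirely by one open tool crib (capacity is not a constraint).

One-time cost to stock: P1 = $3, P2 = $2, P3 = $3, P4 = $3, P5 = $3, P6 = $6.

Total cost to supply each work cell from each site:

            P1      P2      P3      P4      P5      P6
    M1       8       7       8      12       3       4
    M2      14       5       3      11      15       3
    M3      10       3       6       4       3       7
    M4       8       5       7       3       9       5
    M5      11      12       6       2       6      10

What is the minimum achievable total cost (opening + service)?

Minimum total cost: 23

For any fixed open set, each work cell goes to its cheapest open site; total = fixed + service.
{P3, P4, P5}: M1→P5 3, M2→P3 3, M3→P5 3, M4→P4 3, M5→P4 2. Service 14; fixed 9; total 23.
{P2, P4, P5}: service 16 + fixed 8 = 24
{P2, P3, P4, P5}: M1→P5 3, M2→P3 3, M3→P2 3, M4→P4 3, M5→P4 2. Service 14; fixed 11; total 25.
{P1, P2, P3, P4, P5, P6}: service 14 + fixed 20 = 34
No other subset beats 23.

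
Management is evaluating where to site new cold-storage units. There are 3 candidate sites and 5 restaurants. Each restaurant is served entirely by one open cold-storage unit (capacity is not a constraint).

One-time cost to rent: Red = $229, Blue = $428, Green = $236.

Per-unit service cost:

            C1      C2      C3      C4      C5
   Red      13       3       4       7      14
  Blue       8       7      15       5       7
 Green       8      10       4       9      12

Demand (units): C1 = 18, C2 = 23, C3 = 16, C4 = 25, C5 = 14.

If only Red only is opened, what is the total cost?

Each restaurant is assigned to its cheapest site among the open ones.
{Red}: C1→Red 13·18=234, C2→Red 3·23=69, C3→Red 4·16=64, C4→Red 7·25=175, C5→Red 14·14=196. Service 738; fixed 229; total 967.

Total cost: 967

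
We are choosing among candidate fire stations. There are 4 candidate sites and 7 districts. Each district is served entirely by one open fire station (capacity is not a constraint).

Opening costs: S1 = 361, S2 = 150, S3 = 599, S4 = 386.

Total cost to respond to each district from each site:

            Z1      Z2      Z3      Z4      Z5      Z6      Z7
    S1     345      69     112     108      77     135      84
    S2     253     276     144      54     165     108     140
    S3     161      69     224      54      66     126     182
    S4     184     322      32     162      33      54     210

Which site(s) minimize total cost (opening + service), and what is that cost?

For any fixed open set, each district goes to its cheapest open site; total = fixed + service.
{S1, S2}: Z1→S2 253, Z2→S1 69, Z3→S1 112, Z4→S2 54, Z5→S1 77, Z6→S2 108, Z7→S1 84. Service 757; fixed 511; total 1268.
{S2}: service 1140 + fixed 150 = 1290
{S1}: Z1→S1 345, Z2→S1 69, Z3→S1 112, Z4→S1 108, Z5→S1 77, Z6→S1 135, Z7→S1 84. Service 930; fixed 361; total 1291.
{S1, S2, S3, S4}: service 487 + fixed 1496 = 1983
No other subset beats 1268.

Open S1 and S2; minimum total cost 1268.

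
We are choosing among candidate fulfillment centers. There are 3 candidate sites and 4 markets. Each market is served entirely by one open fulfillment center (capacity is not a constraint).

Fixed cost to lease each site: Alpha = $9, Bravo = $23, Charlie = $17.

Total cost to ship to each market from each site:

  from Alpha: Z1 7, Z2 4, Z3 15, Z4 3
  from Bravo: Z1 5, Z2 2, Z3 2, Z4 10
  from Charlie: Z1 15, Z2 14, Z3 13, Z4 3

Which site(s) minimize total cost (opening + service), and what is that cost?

For any fixed open set, each market goes to its cheapest open site; total = fixed + service.
{Alpha}: Z1→Alpha 7, Z2→Alpha 4, Z3→Alpha 15, Z4→Alpha 3. Service 29; fixed 9; total 38.
{Bravo}: Z1→Bravo 5, Z2→Bravo 2, Z3→Bravo 2, Z4→Bravo 10. Service 19; fixed 23; total 42.
{Alpha, Bravo}: Z1→Bravo 5, Z2→Bravo 2, Z3→Bravo 2, Z4→Alpha 3. Service 12; fixed 32; total 44.
{Alpha, Bravo, Charlie}: service 12 + fixed 49 = 61
No other subset beats 38.

Open Alpha only; minimum total cost 38.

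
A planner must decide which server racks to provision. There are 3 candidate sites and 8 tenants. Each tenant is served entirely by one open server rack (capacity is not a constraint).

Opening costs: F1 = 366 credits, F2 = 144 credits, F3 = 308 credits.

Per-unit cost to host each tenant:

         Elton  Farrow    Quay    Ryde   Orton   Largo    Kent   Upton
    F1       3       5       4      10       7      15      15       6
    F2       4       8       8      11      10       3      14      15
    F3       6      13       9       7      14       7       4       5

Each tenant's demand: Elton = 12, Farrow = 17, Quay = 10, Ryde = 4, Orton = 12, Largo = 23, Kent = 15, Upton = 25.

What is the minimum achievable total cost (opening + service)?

For any fixed open set, each tenant goes to its cheapest open site; total = fixed + service.
{F2, F3}: Elton→F2 4·12=48, Farrow→F2 8·17=136, Quay→F2 8·10=80, Ryde→F3 7·4=28, Orton→F2 10·12=120, Largo→F2 3·23=69, Kent→F3 4·15=60, Upton→F3 5·25=125. Service 666; fixed 452; total 1118.
{F1, F2}: service 714 + fixed 510 = 1224
{F2}: service 1082 + fixed 144 = 1226
{F1, F2, F3}: Elton→F1 3·12=36, Farrow→F1 5·17=85, Quay→F1 4·10=40, Ryde→F3 7·4=28, Orton→F1 7·12=84, Largo→F2 3·23=69, Kent→F3 4·15=60, Upton→F3 5·25=125. Service 527; fixed 818; total 1345.
No other subset beats 1118.

Minimum total cost: 1118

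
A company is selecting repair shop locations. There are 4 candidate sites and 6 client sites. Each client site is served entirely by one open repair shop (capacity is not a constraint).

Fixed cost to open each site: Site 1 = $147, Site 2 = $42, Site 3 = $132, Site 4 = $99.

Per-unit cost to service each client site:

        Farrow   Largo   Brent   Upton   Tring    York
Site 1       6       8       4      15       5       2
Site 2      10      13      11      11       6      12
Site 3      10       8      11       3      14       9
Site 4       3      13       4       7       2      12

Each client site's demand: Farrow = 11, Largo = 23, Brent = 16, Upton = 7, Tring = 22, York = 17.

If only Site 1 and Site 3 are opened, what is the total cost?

Total cost: 758

Each client site is assigned to its cheapest site among the open ones.
{Site 1, Site 3}: Farrow→Site 1 6·11=66, Largo→Site 1 8·23=184, Brent→Site 1 4·16=64, Upton→Site 3 3·7=21, Tring→Site 1 5·22=110, York→Site 1 2·17=34. Service 479; fixed 279; total 758.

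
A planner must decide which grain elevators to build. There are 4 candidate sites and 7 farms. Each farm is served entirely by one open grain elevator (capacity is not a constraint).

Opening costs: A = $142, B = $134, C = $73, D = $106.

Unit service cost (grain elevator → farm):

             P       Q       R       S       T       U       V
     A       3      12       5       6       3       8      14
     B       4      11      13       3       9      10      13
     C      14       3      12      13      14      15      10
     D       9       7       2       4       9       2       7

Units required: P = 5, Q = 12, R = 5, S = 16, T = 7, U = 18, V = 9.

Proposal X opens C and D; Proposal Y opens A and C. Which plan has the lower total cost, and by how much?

Proposal X: {C, D}: P→D 9·5=45, Q→C 3·12=36, R→D 2·5=10, S→D 4·16=64, T→D 9·7=63, U→D 2·18=36, V→D 7·9=63. Service 317; fixed 179; total 496.
Proposal Y: {A, C}: P→A 3·5=15, Q→C 3·12=36, R→A 5·5=25, S→A 6·16=96, T→A 3·7=21, U→A 8·18=144, V→C 10·9=90. Service 427; fixed 215; total 642.
Difference: |496 − 642| = 146.

Proposal X is cheaper by 146.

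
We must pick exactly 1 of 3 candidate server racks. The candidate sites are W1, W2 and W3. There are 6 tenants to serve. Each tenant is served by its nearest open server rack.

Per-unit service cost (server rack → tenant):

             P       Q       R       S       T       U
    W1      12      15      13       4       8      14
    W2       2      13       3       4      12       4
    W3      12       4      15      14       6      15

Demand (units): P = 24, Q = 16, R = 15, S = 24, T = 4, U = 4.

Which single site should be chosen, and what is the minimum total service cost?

With exactly 1 open, each tenant uses its cheapest among the chosen.
{W2}: P→W2 2·24=48, Q→W2 13·16=208, R→W2 3·15=45, S→W2 4·24=96, T→W2 12·4=48, U→W2 4·4=16. Service cost 461.
{W1}: service cost 907
{W3}: service cost 997
Among all 3 size-1 choices, {W2} is lowest.

Choose W2 only; total service cost 461.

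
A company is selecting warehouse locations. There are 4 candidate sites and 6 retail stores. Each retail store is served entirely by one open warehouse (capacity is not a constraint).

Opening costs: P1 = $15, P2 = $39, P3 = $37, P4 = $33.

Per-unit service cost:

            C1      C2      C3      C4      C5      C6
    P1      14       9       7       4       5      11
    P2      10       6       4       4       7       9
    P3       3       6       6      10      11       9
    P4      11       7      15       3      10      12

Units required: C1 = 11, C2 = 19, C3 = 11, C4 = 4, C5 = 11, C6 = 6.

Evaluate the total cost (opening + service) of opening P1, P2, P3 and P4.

Total cost: 436

Each retail store is assigned to its cheapest site among the open ones.
{P1, P2, P3, P4}: C1→P3 3·11=33, C2→P2 6·19=114, C3→P2 4·11=44, C4→P4 3·4=12, C5→P1 5·11=55, C6→P2 9·6=54. Service 312; fixed 124; total 436.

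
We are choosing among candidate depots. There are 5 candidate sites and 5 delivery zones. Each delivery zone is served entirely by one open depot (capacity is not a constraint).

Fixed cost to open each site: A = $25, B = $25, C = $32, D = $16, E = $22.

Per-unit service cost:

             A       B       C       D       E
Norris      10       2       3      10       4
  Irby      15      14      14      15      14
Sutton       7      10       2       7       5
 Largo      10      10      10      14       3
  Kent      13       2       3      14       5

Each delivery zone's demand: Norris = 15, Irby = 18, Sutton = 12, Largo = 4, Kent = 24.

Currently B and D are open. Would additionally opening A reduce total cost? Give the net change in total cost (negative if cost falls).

No — net change +25 (cost rises by 25).

Current service cost with {B, D}: 454.
Adding A: each delivery zone re-picks its cheapest; new service cost 454, saving 0.
Extra fixed cost: 25. Net change = 25 − 0 = 25.
(Totals: 495 → 520.)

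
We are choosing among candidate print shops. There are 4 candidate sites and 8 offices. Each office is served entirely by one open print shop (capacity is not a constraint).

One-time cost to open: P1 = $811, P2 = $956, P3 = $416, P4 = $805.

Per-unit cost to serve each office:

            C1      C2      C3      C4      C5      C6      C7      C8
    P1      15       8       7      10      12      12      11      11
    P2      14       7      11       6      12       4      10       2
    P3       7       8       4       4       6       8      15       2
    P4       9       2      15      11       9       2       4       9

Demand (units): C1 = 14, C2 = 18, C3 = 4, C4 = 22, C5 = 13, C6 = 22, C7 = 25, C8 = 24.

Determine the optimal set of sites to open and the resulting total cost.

For any fixed open set, each office goes to its cheapest open site; total = fixed + service.
{P3}: C1→P3 7·14=98, C2→P3 8·18=144, C3→P3 4·4=16, C4→P3 4·22=88, C5→P3 6·13=78, C6→P3 8·22=176, C7→P3 15·25=375, C8→P3 2·24=48. Service 1023; fixed 416; total 1439.
{P3, P4}: C1→P3 7·14=98, C2→P4 2·18=36, C3→P3 4·4=16, C4→P3 4·22=88, C5→P3 6·13=78, C6→P4 2·22=44, C7→P4 4·25=100, C8→P3 2·24=48. Service 508; fixed 1221; total 1729.
{P4}: C1→P4 9·14=126, C2→P4 2·18=36, C3→P4 15·4=60, C4→P4 11·22=242, C5→P4 9·13=117, C6→P4 2·22=44, C7→P4 4·25=100, C8→P4 9·24=216. Service 941; fixed 805; total 1746.
{P1, P2, P3, P4}: service 508 + fixed 2988 = 3496
(All 15 nonempty subsets were checked; P3 only is lowest.)

Open P3 only; minimum total cost 1439.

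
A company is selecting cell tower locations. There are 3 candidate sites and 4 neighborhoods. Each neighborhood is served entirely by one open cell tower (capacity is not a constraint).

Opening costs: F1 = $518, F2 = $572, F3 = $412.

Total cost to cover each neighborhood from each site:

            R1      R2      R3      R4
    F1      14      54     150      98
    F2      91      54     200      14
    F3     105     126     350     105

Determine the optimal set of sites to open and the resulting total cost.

For any fixed open set, each neighborhood goes to its cheapest open site; total = fixed + service.
{F1}: R1→F1 14, R2→F1 54, R3→F1 150, R4→F1 98. Service 316; fixed 518; total 834.
{F2}: R1→F2 91, R2→F2 54, R3→F2 200, R4→F2 14. Service 359; fixed 572; total 931.
{F3}: R1→F3 105, R2→F3 126, R3→F3 350, R4→F3 105. Service 686; fixed 412; total 1098.
{F1, F2, F3}: service 232 + fixed 1502 = 1734
No other subset beats 834.

Open F1 only; minimum total cost 834.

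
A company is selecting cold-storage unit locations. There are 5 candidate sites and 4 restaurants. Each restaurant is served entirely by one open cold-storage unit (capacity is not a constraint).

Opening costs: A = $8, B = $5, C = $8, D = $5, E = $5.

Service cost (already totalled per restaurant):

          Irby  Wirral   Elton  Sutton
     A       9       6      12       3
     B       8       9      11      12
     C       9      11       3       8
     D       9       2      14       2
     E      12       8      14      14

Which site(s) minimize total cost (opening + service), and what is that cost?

For any fixed open set, each restaurant goes to its cheapest open site; total = fixed + service.
{C, D}: Irby→C 9, Wirral→D 2, Elton→C 3, Sutton→D 2. Service 16; fixed 13; total 29.
{D}: service 27 + fixed 5 = 32
{B, C, D}: service 15 + fixed 18 = 33
{A, B, C, D, E}: service 15 + fixed 31 = 46
No other subset beats 29.

Open C and D; minimum total cost 29.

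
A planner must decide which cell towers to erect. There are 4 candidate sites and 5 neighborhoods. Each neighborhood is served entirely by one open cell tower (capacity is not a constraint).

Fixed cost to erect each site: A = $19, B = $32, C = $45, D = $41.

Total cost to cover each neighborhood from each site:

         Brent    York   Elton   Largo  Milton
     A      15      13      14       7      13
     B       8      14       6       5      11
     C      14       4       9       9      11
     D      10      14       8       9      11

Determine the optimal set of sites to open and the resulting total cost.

Open B only; minimum total cost 76.

For any fixed open set, each neighborhood goes to its cheapest open site; total = fixed + service.
{B}: Brent→B 8, York→B 14, Elton→B 6, Largo→B 5, Milton→B 11. Service 44; fixed 32; total 76.
{A}: Brent→A 15, York→A 13, Elton→A 14, Largo→A 7, Milton→A 13. Service 62; fixed 19; total 81.
{C}: Brent→C 14, York→C 4, Elton→C 9, Largo→C 9, Milton→C 11. Service 47; fixed 45; total 92.
{A, B, C, D}: Brent→B 8, York→C 4, Elton→B 6, Largo→B 5, Milton→B 11. Service 34; fixed 137; total 171.
No other subset beats 76.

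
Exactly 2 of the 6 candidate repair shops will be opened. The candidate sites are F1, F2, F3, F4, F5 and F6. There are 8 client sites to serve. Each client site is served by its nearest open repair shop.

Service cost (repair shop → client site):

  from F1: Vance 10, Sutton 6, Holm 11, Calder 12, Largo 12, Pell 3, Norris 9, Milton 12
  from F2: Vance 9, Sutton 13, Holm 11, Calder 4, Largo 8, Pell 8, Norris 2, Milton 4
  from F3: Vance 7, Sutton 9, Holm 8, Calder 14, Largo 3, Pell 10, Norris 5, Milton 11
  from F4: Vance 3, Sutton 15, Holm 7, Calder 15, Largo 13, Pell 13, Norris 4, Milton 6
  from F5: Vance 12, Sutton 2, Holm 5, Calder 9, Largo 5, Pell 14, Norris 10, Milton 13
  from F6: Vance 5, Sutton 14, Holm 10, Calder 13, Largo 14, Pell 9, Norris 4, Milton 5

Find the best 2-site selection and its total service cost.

With exactly 2 open, each client site uses its cheapest among the chosen.
{F2, F5}: Vance→F2 9, Sutton→F5 2, Holm→F5 5, Calder→F2 4, Largo→F5 5, Pell→F2 8, Norris→F2 2, Milton→F2 4. Service cost 39.
{F5, F6}: service cost 44
{F2, F3}: service cost 45
Among all 15 size-2 choices, {F2, F5} is lowest.

Choose F2 and F5; total service cost 39.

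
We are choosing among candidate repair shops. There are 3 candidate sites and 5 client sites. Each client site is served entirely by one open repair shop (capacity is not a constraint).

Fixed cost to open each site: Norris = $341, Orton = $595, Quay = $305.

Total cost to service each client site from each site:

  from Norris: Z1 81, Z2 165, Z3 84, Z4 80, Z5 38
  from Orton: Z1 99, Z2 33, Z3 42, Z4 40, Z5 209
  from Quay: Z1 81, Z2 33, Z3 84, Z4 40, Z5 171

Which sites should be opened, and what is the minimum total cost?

Open Quay only; minimum total cost 714.

For any fixed open set, each client site goes to its cheapest open site; total = fixed + service.
{Quay}: Z1→Quay 81, Z2→Quay 33, Z3→Quay 84, Z4→Quay 40, Z5→Quay 171. Service 409; fixed 305; total 714.
{Norris}: service 448 + fixed 341 = 789
{Norris, Quay}: Z1→Norris 81, Z2→Quay 33, Z3→Norris 84, Z4→Quay 40, Z5→Norris 38. Service 276; fixed 646; total 922.
{Norris, Orton, Quay}: service 234 + fixed 1241 = 1475
No other subset beats 714.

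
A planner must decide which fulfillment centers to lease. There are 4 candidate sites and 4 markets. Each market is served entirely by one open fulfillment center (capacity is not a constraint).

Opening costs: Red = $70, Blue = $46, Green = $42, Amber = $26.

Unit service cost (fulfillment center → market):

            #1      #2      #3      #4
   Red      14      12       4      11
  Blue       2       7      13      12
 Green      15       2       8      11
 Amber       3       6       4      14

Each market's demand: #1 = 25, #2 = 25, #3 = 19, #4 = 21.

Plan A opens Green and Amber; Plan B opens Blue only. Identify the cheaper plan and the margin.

Plan A: {Green, Amber}: #1→Amber 3·25=75, #2→Green 2·25=50, #3→Amber 4·19=76, #4→Green 11·21=231. Service 432; fixed 68; total 500.
Plan B: {Blue}: #1→Blue 2·25=50, #2→Blue 7·25=175, #3→Blue 13·19=247, #4→Blue 12·21=252. Service 724; fixed 46; total 770.
Difference: |500 − 770| = 270.

Plan A is cheaper by 270.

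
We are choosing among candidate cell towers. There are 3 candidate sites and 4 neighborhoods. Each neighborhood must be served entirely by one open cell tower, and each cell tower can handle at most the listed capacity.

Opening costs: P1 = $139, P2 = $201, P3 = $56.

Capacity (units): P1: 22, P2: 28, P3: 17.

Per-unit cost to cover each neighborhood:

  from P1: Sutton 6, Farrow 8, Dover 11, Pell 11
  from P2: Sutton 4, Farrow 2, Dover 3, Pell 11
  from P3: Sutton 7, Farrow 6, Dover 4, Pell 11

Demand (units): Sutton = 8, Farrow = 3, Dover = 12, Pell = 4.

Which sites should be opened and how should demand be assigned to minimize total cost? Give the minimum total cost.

Open {P2}: Sutton→P2 4·8=32, Farrow→P2 2·3=6, Dover→P2 3·12=36, Pell→P2 11·4=44.
Loads: P2 carries 27/28. Service 118; fixed 201; total 319.
Next best feasible plan costs 353.

Minimum total cost: 319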